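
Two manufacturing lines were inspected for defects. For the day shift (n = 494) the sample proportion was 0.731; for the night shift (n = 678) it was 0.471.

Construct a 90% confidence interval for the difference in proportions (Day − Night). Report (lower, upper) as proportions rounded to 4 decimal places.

(0.2145, 0.3055)

SE₁ = √(p̂₁(1−p̂₁)/n₁) = √(0.7310·0.2690/494) = 0.01995; SE₂ = √(0.4710·0.5290/678) = 0.01917.
Independent samples: SE of the difference = √(SE₁² + SE₂²) = √(0.0003980025 + 0.0003674889) = 0.02767.
z* for 90% confidence is 1.645, so the margin of error is 1.645 × 0.02767 = 0.04552.
Point estimate p̂₁ − p̂₂ = 0.7310 − 0.4710 = 0.2600.
0.2600 ± 0.04552 → (0.2145, 0.3055).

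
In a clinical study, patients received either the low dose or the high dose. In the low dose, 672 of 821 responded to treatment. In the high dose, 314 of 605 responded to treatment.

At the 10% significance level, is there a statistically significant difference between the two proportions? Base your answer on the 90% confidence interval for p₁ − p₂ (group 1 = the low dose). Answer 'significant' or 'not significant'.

significant

Sample proportions: 672/821 = 0.8185, 314/605 = 0.5190.
Each SE is √(p̂(1−p̂)/n): √(0.8185·0.1815/821) = 0.01345 and √(0.5190·0.4810/605) = 0.02031.
SE(p̂₁ − p̂₂) = √(SE₁² + SE₂²) = √(0.0001809025 + 0.0004124961) = 0.02436, since the two samples are independent.
At 90% confidence z* = 1.645; margin = 1.645 × 0.02436 = 0.04007.
The difference is 0.8185 − 0.5190 = 0.2995, so the interval is 0.2995 ± 0.04007 = (0.25943, 0.33957).
The interval (0.25943, 0.33957) does not contain 0, so the difference is significant.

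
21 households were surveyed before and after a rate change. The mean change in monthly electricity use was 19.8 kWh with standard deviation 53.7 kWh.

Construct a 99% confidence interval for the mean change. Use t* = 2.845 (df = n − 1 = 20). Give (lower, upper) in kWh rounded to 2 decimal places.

Paired design: SE = s_d/√n = 53.7/√21 = 11.7183.
t* = 2.845; margin of error = 2.845 × 11.7183 = 33.3386.
19.8 ± 33.3386 → (-13.54, 53.14).

(-13.54, 53.14)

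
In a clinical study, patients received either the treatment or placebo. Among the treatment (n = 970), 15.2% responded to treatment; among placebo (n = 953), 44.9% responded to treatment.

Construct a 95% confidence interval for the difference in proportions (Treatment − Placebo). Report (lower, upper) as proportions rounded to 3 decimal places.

SE₁ = √(p̂₁(1−p̂₁)/n₁) = √(0.1520·0.8480/970) = 0.01153; SE₂ = √(0.4490·0.5510/953) = 0.01611.
Independent samples: SE of the difference = √(SE₁² + SE₂²) = √(0.0001329409 + 0.0002595321) = 0.01981.
z* for 95% confidence is 1.960, so the margin of error is 1.960 × 0.01981 = 0.03883.
Point estimate p̂₁ − p̂₂ = 0.1520 − 0.4490 = -0.2970.
-0.2970 ± 0.03883 → (-0.336, -0.258).

(-0.336, -0.258)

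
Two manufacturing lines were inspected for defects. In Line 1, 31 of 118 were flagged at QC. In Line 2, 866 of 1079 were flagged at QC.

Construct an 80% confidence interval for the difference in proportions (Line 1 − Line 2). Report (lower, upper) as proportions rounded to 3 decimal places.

p̂₁ = 31/118 = 0.2627 and p̂₂ = 866/1079 = 0.8026.
SE₁ = √(p̂₁(1−p̂₁)/n₁) = √(0.2627·0.7373/118) = 0.04051; SE₂ = √(0.8026·0.1974/1079) = 0.01212.
Independent samples: SE of the difference = √(SE₁² + SE₂²) = √(0.0016410601 + 0.0001468944) = 0.04228.
z* for 80% confidence is 1.282, so the margin of error is 1.282 × 0.04228 = 0.05420.
Point estimate p̂₁ − p̂₂ = 0.2627 − 0.8026 = -0.5399.
-0.5399 ± 0.05420 → (-0.594, -0.486).

(-0.594, -0.486)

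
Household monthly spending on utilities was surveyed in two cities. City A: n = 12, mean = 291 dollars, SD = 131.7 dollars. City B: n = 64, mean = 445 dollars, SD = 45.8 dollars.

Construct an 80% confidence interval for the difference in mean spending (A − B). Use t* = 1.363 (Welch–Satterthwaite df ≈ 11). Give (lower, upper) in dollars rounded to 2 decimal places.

(-206.40, -101.60)

Per-group SEs: s₁/√n₁ = 131.7/√12 = 38.0185, s₂/√n₂ = 45.8/√64 = 5.7250.
Unpooled SE of the difference: √(1445.40634225 + 32.775625) = 38.4471.
Margin of error = t* · SE = 1.363 × 38.4471 = 52.4034.
x̄₁ − x̄₂ = 291 − 445 = -154.0000.
CI: -154.0000 ± 52.4034 = (-206.40, -101.60).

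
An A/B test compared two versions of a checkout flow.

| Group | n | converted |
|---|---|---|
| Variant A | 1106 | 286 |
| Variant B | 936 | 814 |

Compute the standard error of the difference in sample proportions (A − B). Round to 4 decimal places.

First, p̂₁ = 286/1106 = 0.2586; p̂₂ = 814/936 = 0.8697.
The two standard errors are √(0.2586×0.7414/1106) = 0.01317 and √(0.8697×0.1303/936) = 0.01100.
Because the samples are independent, SE_diff = √(0.01317² + 0.01100²) = 0.01716.

0.0172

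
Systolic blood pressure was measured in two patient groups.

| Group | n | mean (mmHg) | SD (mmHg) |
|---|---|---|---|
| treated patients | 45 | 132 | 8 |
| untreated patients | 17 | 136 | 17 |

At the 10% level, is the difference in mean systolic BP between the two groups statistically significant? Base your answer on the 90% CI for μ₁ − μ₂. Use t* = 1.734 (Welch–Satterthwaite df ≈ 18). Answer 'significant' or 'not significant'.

not significant

SE₁ = s₁/√n₁ = 8/√45 = 1.1926; SE₂ = 17/√17 = 4.1231.
Independent samples, unequal variances: SE_diff = √(SE₁² + SE₂²) = √(1.42229476 + 16.99995361) = 4.2921.
t* = 1.734, so margin of error = 1.734 × 4.2921 = 7.4425.
Difference in means = 132 − 136 = -4.0000.
-4.0000 ± 7.4425 → (-11.4425, 3.4425).
The interval (-11.4425, 3.4425) contains 0, so the difference is not significant.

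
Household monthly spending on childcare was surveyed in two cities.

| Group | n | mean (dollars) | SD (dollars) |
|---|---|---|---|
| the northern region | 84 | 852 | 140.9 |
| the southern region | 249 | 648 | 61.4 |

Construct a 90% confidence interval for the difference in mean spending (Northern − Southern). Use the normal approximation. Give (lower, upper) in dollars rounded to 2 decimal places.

(177.91, 230.09)

Per-group SEs: s₁/√n₁ = 140.9/√84 = 15.3735, s₂/√n₂ = 61.4/√249 = 3.8911.
Unpooled SE of the difference: √(236.34450225 + 15.14065921) = 15.8583.
Margin of error = z* · SE = 1.645 × 15.8583 = 26.0869.
x̄₁ − x̄₂ = 852 − 648 = 204.0000.
CI: 204.0000 ± 26.0869 = (177.91, 230.09).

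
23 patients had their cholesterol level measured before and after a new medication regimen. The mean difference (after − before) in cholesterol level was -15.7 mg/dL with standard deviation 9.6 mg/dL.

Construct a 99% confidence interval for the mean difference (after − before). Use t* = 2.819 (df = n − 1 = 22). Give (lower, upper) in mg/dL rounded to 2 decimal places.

(-21.34, -10.06)

This is a matched-pairs design, so SE = s_d/√n = 9.6/√23 = 2.0017.
Margin = 2.819 × 2.0017 = 5.6428; the interval is -15.7 ± 5.6428 = (-21.34, -10.06).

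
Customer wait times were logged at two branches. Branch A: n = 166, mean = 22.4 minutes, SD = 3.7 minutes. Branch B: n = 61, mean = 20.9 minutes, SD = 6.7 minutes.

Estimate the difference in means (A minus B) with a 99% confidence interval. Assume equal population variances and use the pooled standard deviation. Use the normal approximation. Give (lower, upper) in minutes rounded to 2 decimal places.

(-0.31, 3.31)

Pooled variance s_p² = [165·3.7² + 60·6.7²] / (166+61−2) = 22.0100, so s_p = 4.6915.
SE_diff = s_p·√(1/n₁ + 1/n₂) = 4.6915·√(1/166 + 1/61) = 0.7024.
z* = 2.576; margin = 2.576 × 0.7024 = 1.8094.
Difference = 22.4 − 20.9 = 1.5000.
1.5000 ± 1.8094 → (-0.31, 3.31).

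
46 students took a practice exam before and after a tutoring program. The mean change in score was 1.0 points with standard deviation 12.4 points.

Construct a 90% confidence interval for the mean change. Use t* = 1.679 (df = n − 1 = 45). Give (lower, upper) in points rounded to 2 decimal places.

(-2.07, 4.07)

Paired design: SE = s_d/√n = 12.4/√46 = 1.8283.
t* = 1.679; margin of error = 1.679 × 1.8283 = 3.0697.
1.0 ± 3.0697 → (-2.07, 4.07).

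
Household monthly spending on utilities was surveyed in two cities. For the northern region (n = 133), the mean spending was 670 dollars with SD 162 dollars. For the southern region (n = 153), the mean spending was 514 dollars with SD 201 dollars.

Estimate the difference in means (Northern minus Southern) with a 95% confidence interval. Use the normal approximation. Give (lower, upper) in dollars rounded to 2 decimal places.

(113.90, 198.10)

SE₁ = s₁/√n₁ = 162/√133 = 14.0472; SE₂ = 201/√153 = 16.2499.
Independent samples, unequal variances: SE_diff = √(SE₁² + SE₂²) = √(197.32382784 + 264.05925001) = 21.4798.
z* = 1.960, so margin of error = 1.960 × 21.4798 = 42.1004.
Difference in means = 670 − 514 = 156.0000.
156.0000 ± 42.1004 → (113.90, 198.10).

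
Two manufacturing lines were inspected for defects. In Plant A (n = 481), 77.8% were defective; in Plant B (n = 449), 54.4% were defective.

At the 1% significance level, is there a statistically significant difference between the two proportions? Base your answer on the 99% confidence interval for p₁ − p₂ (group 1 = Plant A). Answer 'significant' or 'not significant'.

SE₁ = √(p̂₁(1−p̂₁)/n₁) = √(0.7780·0.2220/481) = 0.01895; SE₂ = √(0.5440·0.4560/449) = 0.02350.
Independent samples: SE of the difference = √(SE₁² + SE₂²) = √(0.0003591025 + 0.00055225) = 0.03019.
z* for 99% confidence is 2.576, so the margin of error is 2.576 × 0.03019 = 0.07777.
Point estimate p̂₁ − p̂₂ = 0.7780 − 0.5440 = 0.2340.
0.2340 ± 0.07777 → (0.15623, 0.31177).
The interval (0.15623, 0.31177) does not contain 0, so the difference is significant.

significant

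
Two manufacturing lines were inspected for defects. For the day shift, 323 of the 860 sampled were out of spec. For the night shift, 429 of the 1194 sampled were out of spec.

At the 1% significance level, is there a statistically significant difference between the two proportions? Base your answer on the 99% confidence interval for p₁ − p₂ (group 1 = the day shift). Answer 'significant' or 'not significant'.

not significant

Sample proportions: 323/860 = 0.3756, 429/1194 = 0.3593.
Each SE is √(p̂(1−p̂)/n): √(0.3756·0.6244/860) = 0.01651 and √(0.3593·0.6407/1194) = 0.01389.
SE(p̂₁ − p̂₂) = √(SE₁² + SE₂²) = √(0.0002725801 + 0.0001929321) = 0.02158, since the two samples are independent.
At 99% confidence z* = 2.576; margin = 2.576 × 0.02158 = 0.05559.
The difference is 0.3756 − 0.3593 = 0.0163, so the interval is 0.0163 ± 0.05559 = (-0.03929, 0.07189).
The interval (-0.03929, 0.07189) contains 0, so the difference is not significant.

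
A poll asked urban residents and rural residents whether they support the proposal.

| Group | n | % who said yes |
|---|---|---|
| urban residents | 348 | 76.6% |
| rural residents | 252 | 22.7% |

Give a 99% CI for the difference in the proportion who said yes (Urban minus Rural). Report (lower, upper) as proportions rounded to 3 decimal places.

(0.449, 0.629)

The two standard errors are √(0.7660×0.2340/348) = 0.02270 and √(0.2270×0.7730/252) = 0.02639.
Because the samples are independent, SE_diff = √(0.02270² + 0.02639²) = 0.03481.
Using z* = 2.576 for 99%, ME = 2.576 × 0.03481 = 0.08967.
p̂₁ − p̂₂ = 0.5390; interval 0.5390 ± 0.08967 gives (0.449, 0.629).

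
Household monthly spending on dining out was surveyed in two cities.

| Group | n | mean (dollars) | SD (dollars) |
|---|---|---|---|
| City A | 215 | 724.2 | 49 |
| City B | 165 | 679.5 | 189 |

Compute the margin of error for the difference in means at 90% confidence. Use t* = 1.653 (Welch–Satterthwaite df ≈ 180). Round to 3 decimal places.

24.941

SE₁ = s₁/√n₁ = 49/√215 = 3.3418; SE₂ = 189/√165 = 14.7136.
Independent samples, unequal variances: SE_diff = √(SE₁² + SE₂²) = √(11.16762724 + 216.49002496) = 15.0883.
t* = 1.653, so margin of error = 1.653 × 15.0883 = 24.9410.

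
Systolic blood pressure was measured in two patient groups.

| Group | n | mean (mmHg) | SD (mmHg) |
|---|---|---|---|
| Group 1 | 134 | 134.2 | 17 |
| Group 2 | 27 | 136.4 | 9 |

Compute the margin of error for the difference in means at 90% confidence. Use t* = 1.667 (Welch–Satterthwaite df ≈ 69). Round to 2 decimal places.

3.79

Standard errors of each mean: 17/√134 = 1.4686 and 9/√27 = 1.7321.
SE(x̄₁ − x̄₂) = √(1.4686² + 1.7321²) = 2.2709 for independent samples with unequal variances.
With t* = 1.667, the margin is 1.667 × 2.2709 = 3.7856.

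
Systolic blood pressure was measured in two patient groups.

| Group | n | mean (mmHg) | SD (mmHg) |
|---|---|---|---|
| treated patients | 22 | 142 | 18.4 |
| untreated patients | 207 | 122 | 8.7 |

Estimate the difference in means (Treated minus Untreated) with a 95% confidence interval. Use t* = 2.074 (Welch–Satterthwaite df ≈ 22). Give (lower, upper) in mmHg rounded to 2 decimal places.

SE₁ = s₁/√n₁ = 18.4/√22 = 3.9229; SE₂ = 8.7/√207 = 0.6047.
Independent samples, unequal variances: SE_diff = √(SE₁² + SE₂²) = √(15.38914441 + 0.36566209) = 3.9692.
t* = 2.074, so margin of error = 2.074 × 3.9692 = 8.2321.
Difference in means = 142 − 122 = 20.0000.
20.0000 ± 8.2321 → (11.77, 28.23).

(11.77, 28.23)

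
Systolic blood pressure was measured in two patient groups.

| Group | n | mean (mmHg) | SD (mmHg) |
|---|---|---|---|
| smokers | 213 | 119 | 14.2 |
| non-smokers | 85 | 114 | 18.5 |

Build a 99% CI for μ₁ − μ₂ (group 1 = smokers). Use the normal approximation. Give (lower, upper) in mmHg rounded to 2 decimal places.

(-0.74, 10.74)

Per-group SEs: s₁/√n₁ = 14.2/√213 = 0.9730, s₂/√n₂ = 18.5/√85 = 2.0066.
Unpooled SE of the difference: √(0.946729 + 4.02644356) = 2.2301.
Margin of error = z* · SE = 2.576 × 2.2301 = 5.7447.
x̄₁ − x̄₂ = 119 − 114 = 5.0000.
CI: 5.0000 ± 5.7447 = (-0.74, 10.74).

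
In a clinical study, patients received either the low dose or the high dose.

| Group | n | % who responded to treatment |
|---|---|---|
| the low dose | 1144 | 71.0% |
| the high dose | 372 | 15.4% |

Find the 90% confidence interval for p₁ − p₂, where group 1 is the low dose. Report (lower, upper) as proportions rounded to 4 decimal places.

The two standard errors are √(0.7100×0.2900/1144) = 0.01342 and √(0.1540×0.8460/372) = 0.01871.
Because the samples are independent, SE_diff = √(0.01342² + 0.01871²) = 0.02303.
Using z* = 1.645 for 90%, ME = 1.645 × 0.02303 = 0.03788.
p̂₁ − p̂₂ = 0.5560; interval 0.5560 ± 0.03788 gives (0.5181, 0.5939).

(0.5181, 0.5939)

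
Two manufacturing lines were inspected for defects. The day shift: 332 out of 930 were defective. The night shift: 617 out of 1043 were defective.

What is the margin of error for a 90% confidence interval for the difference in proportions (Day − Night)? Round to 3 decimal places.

Sample proportions: 332/930 = 0.3570, 617/1043 = 0.5916.
Each SE is √(p̂(1−p̂)/n): √(0.3570·0.6430/930) = 0.01571 and √(0.5916·0.4084/1043) = 0.01522.
SE(p̂₁ − p̂₂) = √(SE₁² + SE₂²) = √(0.0002468041 + 0.0002316484) = 0.02187, since the two samples are independent.
At 90% confidence z* = 1.645; margin = 1.645 × 0.02187 = 0.03598.

0.036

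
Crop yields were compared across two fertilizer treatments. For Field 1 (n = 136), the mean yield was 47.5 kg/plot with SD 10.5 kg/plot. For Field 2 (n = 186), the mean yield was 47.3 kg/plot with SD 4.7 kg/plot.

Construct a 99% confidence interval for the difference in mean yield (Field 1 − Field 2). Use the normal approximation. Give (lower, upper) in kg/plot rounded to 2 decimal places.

(-2.28, 2.68)

SE₁ = s₁/√n₁ = 10.5/√136 = 0.9004; SE₂ = 4.7/√186 = 0.3446.
Independent samples, unequal variances: SE_diff = √(SE₁² + SE₂²) = √(0.81072016 + 0.11874916) = 0.9641.
z* = 2.576, so margin of error = 2.576 × 0.9641 = 2.4835.
Difference in means = 47.5 − 47.3 = 0.2000.
0.2000 ± 2.4835 → (-2.28, 2.68).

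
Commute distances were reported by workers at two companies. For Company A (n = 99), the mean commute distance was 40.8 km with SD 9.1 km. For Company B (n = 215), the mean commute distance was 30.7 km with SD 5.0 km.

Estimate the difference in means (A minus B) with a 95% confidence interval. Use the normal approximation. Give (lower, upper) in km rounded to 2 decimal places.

Standard errors of each mean: 9.1/√99 = 0.9146 and 5.0/√215 = 0.3410.
SE(x̄₁ − x̄₂) = √(0.9146² + 0.3410²) = 0.9761 for independent samples with unequal variances.
With z* = 1.960, the margin is 1.960 × 0.9761 = 1.9132.
x̄₁ − x̄₂ = 40.8 − 30.7 = 10.1000; the interval is 10.1000 ± 1.9132 = (8.19, 12.01).

(8.19, 12.01)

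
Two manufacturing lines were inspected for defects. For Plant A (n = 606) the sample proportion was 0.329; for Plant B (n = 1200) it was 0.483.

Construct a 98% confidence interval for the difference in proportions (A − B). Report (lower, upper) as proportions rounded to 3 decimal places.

SE₁ = √(p̂₁(1−p̂₁)/n₁) = √(0.3290·0.6710/606) = 0.01909; SE₂ = √(0.4830·0.5170/1200) = 0.01443.
Independent samples: SE of the difference = √(SE₁² + SE₂²) = √(0.0003644281 + 0.0002082249) = 0.02393.
z* for 98% confidence is 2.326, so the margin of error is 2.326 × 0.02393 = 0.05566.
Point estimate p̂₁ − p̂₂ = 0.3290 − 0.4830 = -0.1540.
-0.1540 ± 0.05566 → (-0.210, -0.098).

(-0.210, -0.098)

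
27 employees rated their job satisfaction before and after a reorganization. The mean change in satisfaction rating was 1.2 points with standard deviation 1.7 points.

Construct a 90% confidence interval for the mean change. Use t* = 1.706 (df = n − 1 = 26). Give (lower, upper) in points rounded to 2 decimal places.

(0.64, 1.76)

This is a matched-pairs design, so SE = s_d/√n = 1.7/√27 = 0.3272.
Margin = 1.706 × 0.3272 = 0.5582; the interval is 1.2 ± 0.5582 = (0.64, 1.76).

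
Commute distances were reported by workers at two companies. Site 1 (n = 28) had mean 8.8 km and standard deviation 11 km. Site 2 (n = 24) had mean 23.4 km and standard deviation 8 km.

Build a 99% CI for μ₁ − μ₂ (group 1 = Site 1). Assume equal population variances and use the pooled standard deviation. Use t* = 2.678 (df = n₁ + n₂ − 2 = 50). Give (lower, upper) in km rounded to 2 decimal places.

(-21.85, -7.35)

s_p = √[((n₁−1)s₁² + (n₂−1)s₂²)/(n₁+n₂−2)] = √[(27·11² + 23·8²)/50] = 9.7355.
SE = 9.7355·√(1/28 + 1/24) = 2.7082.
With t* = 2.678, margin = 2.678 × 2.7082 = 7.2526.
x̄₁ − x̄₂ = 8.8 − 23.4 = -14.6000; interval -14.6000 ± 7.2526 = (-21.85, -7.35).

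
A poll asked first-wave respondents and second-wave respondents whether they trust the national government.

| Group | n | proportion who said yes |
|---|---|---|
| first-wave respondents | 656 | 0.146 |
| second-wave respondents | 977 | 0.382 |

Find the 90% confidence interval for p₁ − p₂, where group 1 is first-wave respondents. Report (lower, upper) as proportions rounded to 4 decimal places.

The two standard errors are √(0.1460×0.8540/656) = 0.01379 and √(0.3820×0.6180/977) = 0.01554.
Because the samples are independent, SE_diff = √(0.01379² + 0.01554²) = 0.02078.
Using z* = 1.645 for 90%, ME = 1.645 × 0.02078 = 0.03418.
p̂₁ − p̂₂ = -0.2360; interval -0.2360 ± 0.03418 gives (-0.2702, -0.2018).

(-0.2702, -0.2018)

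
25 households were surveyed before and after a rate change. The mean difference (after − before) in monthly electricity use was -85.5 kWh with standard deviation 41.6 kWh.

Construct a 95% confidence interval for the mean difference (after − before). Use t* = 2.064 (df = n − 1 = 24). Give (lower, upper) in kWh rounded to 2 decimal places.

(-102.67, -68.33)

This is a matched-pairs design, so SE = s_d/√n = 41.6/√25 = 8.3200.
Margin = 2.064 × 8.3200 = 17.1725; the interval is -85.5 ± 17.1725 = (-102.67, -68.33).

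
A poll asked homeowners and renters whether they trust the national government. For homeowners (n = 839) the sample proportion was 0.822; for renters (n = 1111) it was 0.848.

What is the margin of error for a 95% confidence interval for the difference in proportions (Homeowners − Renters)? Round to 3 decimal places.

0.033

SE₁ = √(p̂₁(1−p̂₁)/n₁) = √(0.8220·0.1780/839) = 0.01321; SE₂ = √(0.8480·0.1520/1111) = 0.01077.
Independent samples: SE of the difference = √(SE₁² + SE₂²) = √(0.0001745041 + 0.0001159929) = 0.01704.
z* for 95% confidence is 1.960, so the margin of error is 1.960 × 0.01704 = 0.03340.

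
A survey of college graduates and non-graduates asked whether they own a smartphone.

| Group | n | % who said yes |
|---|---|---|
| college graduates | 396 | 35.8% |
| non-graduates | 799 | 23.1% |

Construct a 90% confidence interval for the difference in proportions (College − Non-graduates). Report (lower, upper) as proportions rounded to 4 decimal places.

Each SE is √(p̂(1−p̂)/n): √(0.3580·0.6420/396) = 0.02409 and √(0.2310·0.7690/799) = 0.01491.
SE(p̂₁ − p̂₂) = √(SE₁² + SE₂²) = √(0.0005803281 + 0.0002223081) = 0.02833, since the two samples are independent.
At 90% confidence z* = 1.645; margin = 1.645 × 0.02833 = 0.04660.
The difference is 0.3580 − 0.2310 = 0.1270, so the interval is 0.1270 ± 0.04660 = (0.0804, 0.1736).

(0.0804, 0.1736)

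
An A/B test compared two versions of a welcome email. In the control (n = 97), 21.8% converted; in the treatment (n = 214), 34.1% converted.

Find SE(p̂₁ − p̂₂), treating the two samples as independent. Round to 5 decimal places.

SE₁ = √(p̂₁(1−p̂₁)/n₁) = √(0.2180·0.7820/97) = 0.04192; SE₂ = √(0.3410·0.6590/214) = 0.03241.
Independent samples: SE of the difference = √(SE₁² + SE₂²) = √(0.0017572864 + 0.0010504081) = 0.05299.

0.05299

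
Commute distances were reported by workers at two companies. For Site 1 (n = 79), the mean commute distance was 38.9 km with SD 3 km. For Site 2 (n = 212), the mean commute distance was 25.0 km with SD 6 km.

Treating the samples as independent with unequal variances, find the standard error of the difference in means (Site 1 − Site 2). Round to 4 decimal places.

Per-group SEs: s₁/√n₁ = 3/√79 = 0.3375, s₂/√n₂ = 6/√212 = 0.4121.
Unpooled SE of the difference: √(0.11390625 + 0.16982641) = 0.5327.

0.5327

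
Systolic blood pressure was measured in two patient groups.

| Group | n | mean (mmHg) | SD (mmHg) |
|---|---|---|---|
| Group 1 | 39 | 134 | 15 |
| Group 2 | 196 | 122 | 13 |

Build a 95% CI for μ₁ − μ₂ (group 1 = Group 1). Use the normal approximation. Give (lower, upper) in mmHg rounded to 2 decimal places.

Per-group SEs: s₁/√n₁ = 15/√39 = 2.4019, s₂/√n₂ = 13/√196 = 0.9286.
Unpooled SE of the difference: √(5.76912361 + 0.86229796) = 2.5752.
Margin of error = z* · SE = 1.960 × 2.5752 = 5.0474.
x̄₁ − x̄₂ = 134 − 122 = 12.0000.
CI: 12.0000 ± 5.0474 = (6.95, 17.05).

(6.95, 17.05)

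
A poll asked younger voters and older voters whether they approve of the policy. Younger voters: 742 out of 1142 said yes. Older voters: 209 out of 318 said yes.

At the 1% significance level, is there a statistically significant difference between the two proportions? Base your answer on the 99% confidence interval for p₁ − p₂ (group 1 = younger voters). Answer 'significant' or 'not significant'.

Sample proportions: 742/1142 = 0.6497, 209/318 = 0.6572.
Each SE is √(p̂(1−p̂)/n): √(0.6497·0.3503/1142) = 0.01412 and √(0.6572·0.3428/318) = 0.02662.
SE(p̂₁ − p̂₂) = √(SE₁² + SE₂²) = √(0.0001993744 + 0.0007086244) = 0.03013, since the two samples are independent.
At 99% confidence z* = 2.576; margin = 2.576 × 0.03013 = 0.07761.
The difference is 0.6497 − 0.6572 = -0.0075, so the interval is -0.0075 ± 0.07761 = (-0.08511, 0.07011).
The interval (-0.08511, 0.07011) contains 0, so the difference is not significant.

not significant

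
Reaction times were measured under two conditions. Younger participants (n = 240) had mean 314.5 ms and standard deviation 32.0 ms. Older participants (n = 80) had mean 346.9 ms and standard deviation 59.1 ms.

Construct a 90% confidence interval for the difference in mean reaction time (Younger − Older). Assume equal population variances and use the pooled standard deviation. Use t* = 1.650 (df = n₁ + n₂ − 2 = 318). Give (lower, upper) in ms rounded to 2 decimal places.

Pooled variance s_p² = [239·32.0² + 79·59.1²] / (240+80−2) = 1637.3207, so s_p = 40.4638.
SE_diff = s_p·√(1/n₁ + 1/n₂) = 40.4638·√(1/240 + 1/80) = 5.2239.
t* = 1.650; margin = 1.650 × 5.2239 = 8.6194.
Difference = 314.5 − 346.9 = -32.4000.
-32.4000 ± 8.6194 → (-41.02, -23.78).

(-41.02, -23.78)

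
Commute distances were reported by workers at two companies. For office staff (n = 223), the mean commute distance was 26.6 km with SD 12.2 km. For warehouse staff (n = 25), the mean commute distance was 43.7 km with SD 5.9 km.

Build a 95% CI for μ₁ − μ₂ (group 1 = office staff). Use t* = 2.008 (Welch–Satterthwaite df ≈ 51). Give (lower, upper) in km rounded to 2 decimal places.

Per-group SEs: s₁/√n₁ = 12.2/√223 = 0.8170, s₂/√n₂ = 5.9/√25 = 1.1800.
Unpooled SE of the difference: √(0.667489 + 1.3924) = 1.4352.
Margin of error = t* · SE = 2.008 × 1.4352 = 2.8819.
x̄₁ − x̄₂ = 26.6 − 43.7 = -17.1000.
CI: -17.1000 ± 2.8819 = (-19.98, -14.22).

(-19.98, -14.22)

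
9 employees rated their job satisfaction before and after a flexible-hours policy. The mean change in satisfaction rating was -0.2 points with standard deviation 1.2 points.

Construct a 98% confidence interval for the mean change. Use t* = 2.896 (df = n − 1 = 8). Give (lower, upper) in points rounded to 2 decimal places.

This is a matched-pairs design, so SE = s_d/√n = 1.2/√9 = 0.4000.
Margin = 2.896 × 0.4000 = 1.1584; the interval is -0.2 ± 1.1584 = (-1.36, 0.96).

(-1.36, 0.96)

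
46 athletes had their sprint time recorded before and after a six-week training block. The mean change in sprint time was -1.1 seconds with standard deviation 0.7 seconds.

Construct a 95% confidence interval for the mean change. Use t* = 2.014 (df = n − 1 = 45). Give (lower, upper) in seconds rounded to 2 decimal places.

This is a matched-pairs design, so SE = s_d/√n = 0.7/√46 = 0.1032.
Margin = 2.014 × 0.1032 = 0.2078; the interval is -1.1 ± 0.2078 = (-1.31, -0.89).

(-1.31, -0.89)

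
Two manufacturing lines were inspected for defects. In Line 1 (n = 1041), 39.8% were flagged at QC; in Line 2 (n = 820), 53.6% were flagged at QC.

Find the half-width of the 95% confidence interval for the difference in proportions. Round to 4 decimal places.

The two standard errors are √(0.3980×0.6020/1041) = 0.01517 and √(0.5360×0.4640/820) = 0.01742.
Because the samples are independent, SE_diff = √(0.01517² + 0.01742²) = 0.02310.
Using z* = 1.960 for 95%, ME = 1.960 × 0.02310 = 0.04528.

0.0453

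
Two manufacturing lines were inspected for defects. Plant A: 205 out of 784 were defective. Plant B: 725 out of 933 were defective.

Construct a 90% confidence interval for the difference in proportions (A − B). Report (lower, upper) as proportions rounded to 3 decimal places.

First, p̂₁ = 205/784 = 0.2615; p̂₂ = 725/933 = 0.7771.
The two standard errors are √(0.2615×0.7385/784) = 0.01569 and √(0.7771×0.2229/933) = 0.01363.
Because the samples are independent, SE_diff = √(0.01569² + 0.01363²) = 0.02078.
Using z* = 1.645 for 90%, ME = 1.645 × 0.02078 = 0.03418.
p̂₁ − p̂₂ = -0.5156; interval -0.5156 ± 0.03418 gives (-0.550, -0.481).

(-0.550, -0.481)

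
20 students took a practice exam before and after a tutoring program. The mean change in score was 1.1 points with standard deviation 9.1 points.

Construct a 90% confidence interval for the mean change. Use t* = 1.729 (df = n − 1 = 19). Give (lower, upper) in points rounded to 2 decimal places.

(-2.42, 4.62)

This is a matched-pairs design, so SE = s_d/√n = 9.1/√20 = 2.0348.
Margin = 1.729 × 2.0348 = 3.5182; the interval is 1.1 ± 3.5182 = (-2.42, 4.62).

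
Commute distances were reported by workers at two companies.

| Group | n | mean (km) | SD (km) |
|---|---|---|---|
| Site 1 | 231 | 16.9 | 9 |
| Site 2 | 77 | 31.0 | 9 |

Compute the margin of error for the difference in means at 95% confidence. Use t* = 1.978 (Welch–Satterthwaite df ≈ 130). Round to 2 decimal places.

Per-group SEs: s₁/√n₁ = 9/√231 = 0.5922, s₂/√n₂ = 9/√77 = 1.0256.
Unpooled SE of the difference: √(0.35070084 + 1.05185536) = 1.1843.
Margin of error = t* · SE = 1.978 × 1.1843 = 2.3425.

2.34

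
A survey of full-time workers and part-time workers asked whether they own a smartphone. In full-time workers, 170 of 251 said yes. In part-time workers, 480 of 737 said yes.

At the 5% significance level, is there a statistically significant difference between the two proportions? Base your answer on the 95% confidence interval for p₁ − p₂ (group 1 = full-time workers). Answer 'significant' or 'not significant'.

not significant

First, p̂₁ = 170/251 = 0.6773; p̂₂ = 480/737 = 0.6513.
The two standard errors are √(0.6773×0.3227/251) = 0.02951 and √(0.6513×0.3487/737) = 0.01755.
Because the samples are independent, SE_diff = √(0.02951² + 0.01755²) = 0.03433.
Using z* = 1.960 for 95%, ME = 1.960 × 0.03433 = 0.06729.
p̂₁ − p̂₂ = 0.0260; interval 0.0260 ± 0.06729 gives (-0.04129, 0.09329).
The interval (-0.04129, 0.09329) contains 0, so the difference is not significant.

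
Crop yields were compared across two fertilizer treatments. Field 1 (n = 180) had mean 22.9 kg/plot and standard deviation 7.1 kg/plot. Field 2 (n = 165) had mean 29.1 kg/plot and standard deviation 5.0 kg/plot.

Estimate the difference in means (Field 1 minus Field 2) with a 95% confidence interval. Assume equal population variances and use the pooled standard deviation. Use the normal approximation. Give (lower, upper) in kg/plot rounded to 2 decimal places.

(-7.51, -4.89)

s_p = √[((n₁−1)s₁² + (n₂−1)s₂²)/(n₁+n₂−2)] = √[(179·7.1² + 164·5.0²)/343] = 6.1855.
SE = 6.1855·√(1/180 + 1/165) = 0.6667.
With z* = 1.960, margin = 1.960 × 0.6667 = 1.3067.
x̄₁ − x̄₂ = 22.9 − 29.1 = -6.2000; interval -6.2000 ± 1.3067 = (-7.51, -4.89).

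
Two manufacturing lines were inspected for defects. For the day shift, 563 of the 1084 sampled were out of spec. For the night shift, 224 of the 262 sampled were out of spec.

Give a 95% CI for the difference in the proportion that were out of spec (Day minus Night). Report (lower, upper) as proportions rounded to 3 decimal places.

(-0.388, -0.284)

p̂₁ = 563/1084 = 0.5194 and p̂₂ = 224/262 = 0.8550.
SE₁ = √(p̂₁(1−p̂₁)/n₁) = √(0.5194·0.4806/1084) = 0.01517; SE₂ = √(0.8550·0.1450/262) = 0.02175.
Independent samples: SE of the difference = √(SE₁² + SE₂²) = √(0.0002301289 + 0.0004730625) = 0.02652.
z* for 95% confidence is 1.960, so the margin of error is 1.960 × 0.02652 = 0.05198.
Point estimate p̂₁ − p̂₂ = 0.5194 − 0.8550 = -0.3356.
-0.3356 ± 0.05198 → (-0.388, -0.284).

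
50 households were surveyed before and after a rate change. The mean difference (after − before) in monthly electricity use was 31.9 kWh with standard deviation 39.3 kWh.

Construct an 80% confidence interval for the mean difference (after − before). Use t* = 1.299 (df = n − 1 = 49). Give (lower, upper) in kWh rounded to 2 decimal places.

Paired design: SE = s_d/√n = 39.3/√50 = 5.5579.
t* = 1.299; margin of error = 1.299 × 5.5579 = 7.2197.
31.9 ± 7.2197 → (24.68, 39.12).

(24.68, 39.12)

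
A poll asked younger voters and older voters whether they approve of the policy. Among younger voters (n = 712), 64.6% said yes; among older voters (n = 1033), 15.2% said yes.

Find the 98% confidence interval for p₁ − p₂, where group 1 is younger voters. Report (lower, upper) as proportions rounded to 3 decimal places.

(0.445, 0.543)

The two standard errors are √(0.6460×0.3540/712) = 0.01792 and √(0.1520×0.8480/1033) = 0.01117.
Because the samples are independent, SE_diff = √(0.01792² + 0.01117²) = 0.02112.
Using z* = 2.326 for 98%, ME = 2.326 × 0.02112 = 0.04913.
p̂₁ − p̂₂ = 0.4940; interval 0.4940 ± 0.04913 gives (0.445, 0.543).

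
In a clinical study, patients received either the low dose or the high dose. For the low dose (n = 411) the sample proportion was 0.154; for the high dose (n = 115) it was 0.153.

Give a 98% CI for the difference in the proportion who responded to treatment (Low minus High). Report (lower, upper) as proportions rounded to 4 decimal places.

(-0.0874, 0.0894)

SE₁ = √(p̂₁(1−p̂₁)/n₁) = √(0.1540·0.8460/411) = 0.01780; SE₂ = √(0.1530·0.8470/115) = 0.03357.
Independent samples: SE of the difference = √(SE₁² + SE₂²) = √(0.00031684 + 0.0011269449) = 0.03800.
z* for 98% confidence is 2.326, so the margin of error is 2.326 × 0.03800 = 0.08839.
Point estimate p̂₁ − p̂₂ = 0.1540 − 0.1530 = 0.0010.
0.0010 ± 0.08839 → (-0.0874, 0.0894).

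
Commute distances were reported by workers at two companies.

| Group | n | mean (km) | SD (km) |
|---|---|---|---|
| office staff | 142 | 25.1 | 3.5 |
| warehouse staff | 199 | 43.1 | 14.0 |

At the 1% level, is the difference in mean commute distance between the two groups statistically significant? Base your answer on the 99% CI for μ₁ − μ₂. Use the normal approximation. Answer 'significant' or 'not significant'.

significant

Standard errors of each mean: 3.5/√142 = 0.2937 and 14.0/√199 = 0.9924.
SE(x̄₁ − x̄₂) = √(0.2937² + 0.9924²) = 1.0349 for independent samples with unequal variances.
With z* = 2.576, the margin is 2.576 × 1.0349 = 2.6659.
x̄₁ − x̄₂ = 25.1 − 43.1 = -18.0000; the interval is -18.0000 ± 2.6659 = (-20.6659, -15.3341).
The interval (-20.6659, -15.3341) does not contain 0, so the difference is significant.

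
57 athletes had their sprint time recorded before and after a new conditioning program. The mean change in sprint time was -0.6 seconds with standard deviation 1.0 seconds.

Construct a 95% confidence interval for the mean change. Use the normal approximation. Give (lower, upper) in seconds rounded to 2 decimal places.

(-0.86, -0.34)

Paired design: SE = s_d/√n = 1.0/√57 = 0.1325.
z* = 1.960; margin of error = 1.960 × 0.1325 = 0.2597.
-0.6 ± 0.2597 → (-0.86, -0.34).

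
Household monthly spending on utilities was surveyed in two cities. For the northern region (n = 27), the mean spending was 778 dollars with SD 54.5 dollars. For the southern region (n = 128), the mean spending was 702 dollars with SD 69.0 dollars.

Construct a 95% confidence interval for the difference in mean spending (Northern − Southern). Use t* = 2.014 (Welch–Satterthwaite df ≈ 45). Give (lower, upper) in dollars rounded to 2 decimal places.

SE₁ = s₁/√n₁ = 54.5/√27 = 10.4885; SE₂ = 69.0/√128 = 6.0988.
Independent samples, unequal variances: SE_diff = √(SE₁² + SE₂²) = √(110.00863225 + 37.19536144) = 12.1328.
t* = 2.014, so margin of error = 2.014 × 12.1328 = 24.4355.
Difference in means = 778 − 702 = 76.0000.
76.0000 ± 24.4355 → (51.56, 100.44).

(51.56, 100.44)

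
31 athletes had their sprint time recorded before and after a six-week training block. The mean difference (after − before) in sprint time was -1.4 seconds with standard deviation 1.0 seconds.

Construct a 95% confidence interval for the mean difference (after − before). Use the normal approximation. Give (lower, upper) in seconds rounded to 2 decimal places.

This is a matched-pairs design, so SE = s_d/√n = 1.0/√31 = 0.1796.
Margin = 1.960 × 0.1796 = 0.3520; the interval is -1.4 ± 0.3520 = (-1.75, -1.05).

(-1.75, -1.05)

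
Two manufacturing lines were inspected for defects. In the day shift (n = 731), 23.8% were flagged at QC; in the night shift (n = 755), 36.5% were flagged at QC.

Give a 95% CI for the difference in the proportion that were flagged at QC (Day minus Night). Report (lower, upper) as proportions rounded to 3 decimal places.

(-0.173, -0.081)

SE₁ = √(p̂₁(1−p̂₁)/n₁) = √(0.2380·0.7620/731) = 0.01575; SE₂ = √(0.3650·0.6350/755) = 0.01752.
Independent samples: SE of the difference = √(SE₁² + SE₂²) = √(0.0002480625 + 0.0003069504) = 0.02356.
z* for 95% confidence is 1.960, so the margin of error is 1.960 × 0.02356 = 0.04618.
Point estimate p̂₁ − p̂₂ = 0.2380 − 0.3650 = -0.1270.
-0.1270 ± 0.04618 → (-0.173, -0.081).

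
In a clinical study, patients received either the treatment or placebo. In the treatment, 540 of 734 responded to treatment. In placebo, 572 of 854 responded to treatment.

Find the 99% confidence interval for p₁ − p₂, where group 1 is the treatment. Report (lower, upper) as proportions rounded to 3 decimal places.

(0.007, 0.125)

First, p̂₁ = 540/734 = 0.7357; p̂₂ = 572/854 = 0.6698.
The two standard errors are √(0.7357×0.2643/734) = 0.01628 and √(0.6698×0.3302/854) = 0.01609.
Because the samples are independent, SE_diff = √(0.01628² + 0.01609²) = 0.02289.
Using z* = 2.576 for 99%, ME = 2.576 × 0.02289 = 0.05896.
p̂₁ − p̂₂ = 0.0659; interval 0.0659 ± 0.05896 gives (0.007, 0.125).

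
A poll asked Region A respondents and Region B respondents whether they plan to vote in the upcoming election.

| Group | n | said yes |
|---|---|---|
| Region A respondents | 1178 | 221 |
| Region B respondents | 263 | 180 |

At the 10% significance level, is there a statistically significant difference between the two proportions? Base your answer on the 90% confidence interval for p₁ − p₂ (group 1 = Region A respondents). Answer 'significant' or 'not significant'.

significant

First, p̂₁ = 221/1178 = 0.1876; p̂₂ = 180/263 = 0.6844.
The two standard errors are √(0.1876×0.8124/1178) = 0.01137 and √(0.6844×0.3156/263) = 0.02866.
Because the samples are independent, SE_diff = √(0.01137² + 0.02866²) = 0.03083.
Using z* = 1.645 for 90%, ME = 1.645 × 0.03083 = 0.05072.
p̂₁ − p̂₂ = -0.4968; interval -0.4968 ± 0.05072 gives (-0.54752, -0.44608).
The interval (-0.54752, -0.44608) does not contain 0, so the difference is significant.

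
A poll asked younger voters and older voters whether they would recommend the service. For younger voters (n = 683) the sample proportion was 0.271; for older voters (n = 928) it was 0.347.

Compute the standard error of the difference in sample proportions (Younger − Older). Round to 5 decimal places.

The two standard errors are √(0.2710×0.7290/683) = 0.01701 and √(0.3470×0.6530/928) = 0.01563.
Because the samples are independent, SE_diff = √(0.01701² + 0.01563²) = 0.02310.

0.02310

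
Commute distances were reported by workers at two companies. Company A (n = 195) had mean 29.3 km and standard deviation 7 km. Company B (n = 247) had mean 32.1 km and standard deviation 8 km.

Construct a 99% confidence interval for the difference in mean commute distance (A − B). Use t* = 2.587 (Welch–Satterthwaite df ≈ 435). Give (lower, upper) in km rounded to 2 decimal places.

(-4.65, -0.95)

Standard errors of each mean: 7/√195 = 0.5013 and 8/√247 = 0.5090.
SE(x̄₁ − x̄₂) = √(0.5013² + 0.5090²) = 0.7144 for independent samples with unequal variances.
With t* = 2.587, the margin is 2.587 × 0.7144 = 1.8482.
x̄₁ − x̄₂ = 29.3 − 32.1 = -2.8000; the interval is -2.8000 ± 1.8482 = (-4.65, -0.95).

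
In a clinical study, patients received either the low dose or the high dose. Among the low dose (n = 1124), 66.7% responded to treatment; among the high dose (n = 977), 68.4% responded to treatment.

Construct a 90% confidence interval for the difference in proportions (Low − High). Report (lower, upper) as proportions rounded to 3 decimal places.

(-0.051, 0.017)

SE₁ = √(p̂₁(1−p̂₁)/n₁) = √(0.6670·0.3330/1124) = 0.01406; SE₂ = √(0.6840·0.3160/977) = 0.01487.
Independent samples: SE of the difference = √(SE₁² + SE₂²) = √(0.0001976836 + 0.0002211169) = 0.02046.
z* for 90% confidence is 1.645, so the margin of error is 1.645 × 0.02046 = 0.03366.
Point estimate p̂₁ − p̂₂ = 0.6670 − 0.6840 = -0.0170.
-0.0170 ± 0.03366 → (-0.051, 0.017).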